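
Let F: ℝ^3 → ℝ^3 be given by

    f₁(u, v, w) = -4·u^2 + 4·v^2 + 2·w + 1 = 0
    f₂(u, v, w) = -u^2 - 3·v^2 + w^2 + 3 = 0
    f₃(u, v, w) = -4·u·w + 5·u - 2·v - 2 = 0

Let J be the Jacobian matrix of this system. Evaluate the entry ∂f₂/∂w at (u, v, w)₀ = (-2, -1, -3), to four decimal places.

-6.0000

∂f₂/∂w = 2·w.
At (-2, -1, -3) this is -6.0000.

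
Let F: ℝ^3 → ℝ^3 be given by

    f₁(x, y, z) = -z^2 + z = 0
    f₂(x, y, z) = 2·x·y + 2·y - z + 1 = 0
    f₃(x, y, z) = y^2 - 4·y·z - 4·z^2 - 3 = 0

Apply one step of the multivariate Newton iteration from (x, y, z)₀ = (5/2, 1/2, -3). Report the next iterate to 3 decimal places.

(-0.613, 0.118, -1.286)

At (5/2, 1/2, -3): F = (-12.000, 7.500, -32.750).
Jacobian J = [[0, 0, -2·z + 1], [2·y, 2·x + 2, -1], [0, 2·y - 4·z, -4·y - 8·z]].
At the point, J = [[0.000, 0.000, 7.000], [1.000, 7.000, -1.000], [0.000, 13.000, 22.000]] (det J = 91.000).
Solving J·Δ = −F gives Δ = (-3.113, -0.382, 1.714).
Then the next iterate is (x, y, z)₁ = (-0.613, 0.118, -1.286).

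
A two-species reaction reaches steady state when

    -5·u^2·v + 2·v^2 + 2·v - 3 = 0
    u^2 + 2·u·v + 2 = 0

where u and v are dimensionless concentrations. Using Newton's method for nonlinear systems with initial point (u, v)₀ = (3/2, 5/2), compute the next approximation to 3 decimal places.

At (3/2, 5/2): F = (-13.625, 11.750).
Jacobian J = [[-10·u·v, -5·u^2 + 4·v + 2], [2·u + 2·v, 2·u]].
At the point, J = [[-37.500, 0.750], [8.000, 3.000]] (det J = -118.500).
Solving J·Δ = −F gives Δ = (-0.419, -2.799).
Then the next iterate is (u, v)₁ = (1.081, -0.299).

(1.081, -0.299)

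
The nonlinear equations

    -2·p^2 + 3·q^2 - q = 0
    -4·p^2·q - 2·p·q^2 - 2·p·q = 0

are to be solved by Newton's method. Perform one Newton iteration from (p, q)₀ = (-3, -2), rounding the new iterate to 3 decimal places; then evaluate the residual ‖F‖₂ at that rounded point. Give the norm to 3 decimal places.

At (-3, -2): F = (-4.000, 84.000).
Jacobian J = [[-4·p, 6·q - 1], [-8·p·q - 2·q^2 - 2·q, -4·p^2 - 4·p·q - 2·p]].
At the point, J = [[12.000, -13.000], [-52.000, -54.000]] (det J = -1324.000).
Solving J·Δ = −F gives Δ = (0.988, 0.604).
Then the next iterate is (p, q)₁ = (-2.012, -1.396).
Re-evaluating at (-2.012, -1.396): F = (-0.85384, 24.82937), so ‖F‖₂ = 24.844.

24.844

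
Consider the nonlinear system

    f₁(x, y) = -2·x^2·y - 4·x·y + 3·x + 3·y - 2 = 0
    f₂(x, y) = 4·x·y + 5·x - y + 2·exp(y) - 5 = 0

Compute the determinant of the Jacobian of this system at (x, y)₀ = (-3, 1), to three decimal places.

-56.198

J = [[-4·x·y - 4·y + 3, -2·x^2 - 4·x + 3], [4·y + 5, 4·x + 2·exp(y) - 1]].
At the point, J = [[11.000, -3.000], [9.000, -7.56344]].
det J = -56.198.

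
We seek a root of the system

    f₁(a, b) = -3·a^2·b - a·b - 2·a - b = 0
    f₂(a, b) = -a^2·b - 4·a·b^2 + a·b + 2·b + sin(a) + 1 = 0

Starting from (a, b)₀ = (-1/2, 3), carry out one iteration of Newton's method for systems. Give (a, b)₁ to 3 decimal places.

At (-1/2, 3): F = (-2.750, 22.27057).
Jacobian J = [[-6·a·b - b - 2, -3·a^2 - a - 1], [-2·a·b - 4·b^2 + b + cos(a), -a^2 - 8·a·b + a + 2]].
At the point, J = [[4.000, -1.250], [-29.12242, 13.250]] (det J = 16.59698).
Solving J·Δ = −F gives Δ = (0.518, -0.542).
Then the next iterate is (a, b)₁ = (0.018, 2.458).

(0.018, 2.458)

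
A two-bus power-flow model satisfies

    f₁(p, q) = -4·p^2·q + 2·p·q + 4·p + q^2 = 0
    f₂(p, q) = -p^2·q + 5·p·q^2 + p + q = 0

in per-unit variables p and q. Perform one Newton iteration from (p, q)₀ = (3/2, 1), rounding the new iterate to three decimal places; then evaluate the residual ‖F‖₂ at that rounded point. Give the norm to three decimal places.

4.904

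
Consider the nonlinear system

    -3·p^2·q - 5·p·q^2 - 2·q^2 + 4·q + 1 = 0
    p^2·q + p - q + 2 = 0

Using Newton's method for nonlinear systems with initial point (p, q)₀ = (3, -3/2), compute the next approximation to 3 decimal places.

(2.503, -1.122)

At (3, -3/2): F = (-2.750, -7.000).
Jacobian J = [[-6·p·q - 5·q^2, -3·p^2 - 10·p·q - 4·q + 4], [2·p·q + 1, p^2 - 1]].
At the point, J = [[15.750, 28.000], [-8.000, 8.000]] (det J = 350.000).
Solving J·Δ = −F gives Δ = (-0.497, 0.378).
Then the next iterate is (p, q)₁ = (2.503, -1.122).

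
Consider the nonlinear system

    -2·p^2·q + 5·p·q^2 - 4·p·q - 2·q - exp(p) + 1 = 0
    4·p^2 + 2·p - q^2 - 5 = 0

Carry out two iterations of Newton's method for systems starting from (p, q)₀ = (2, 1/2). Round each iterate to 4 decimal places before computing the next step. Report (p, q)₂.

(0.9137, -0.1659)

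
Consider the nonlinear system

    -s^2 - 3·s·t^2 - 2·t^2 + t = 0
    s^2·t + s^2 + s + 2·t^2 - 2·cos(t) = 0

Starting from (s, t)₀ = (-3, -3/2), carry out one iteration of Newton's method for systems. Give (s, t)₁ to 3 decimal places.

At (-3, -3/2): F = (5.250, -3.14147).
Jacobian J = [[-2·s - 3·t^2, -6·s·t - 4·t + 1], [2·s·t + 2·s + 1, s^2 + 4·t + 2·sin(t)]].
At the point, J = [[-0.750, -20.000], [4.000, 1.00501]] (det J = 79.24624).
Solving J·Δ = −F gives Δ = (0.726, 0.235).
Then the next iterate is (s, t)₁ = (-2.274, -1.265).

(-2.274, -1.265)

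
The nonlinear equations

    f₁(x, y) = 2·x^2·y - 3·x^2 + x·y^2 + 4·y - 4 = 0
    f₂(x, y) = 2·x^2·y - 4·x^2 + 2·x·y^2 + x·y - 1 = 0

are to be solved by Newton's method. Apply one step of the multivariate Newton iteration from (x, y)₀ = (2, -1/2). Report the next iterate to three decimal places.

At (2, -1/2): F = (-21.500, -21.000).
Jacobian J = [[4·x·y - 6·x + y^2, 2·x^2 + 2·x·y + 4], [4·x·y - 8·x + 2·y^2 + y, 2·x^2 + 4·x·y + x]].
At the point, J = [[-15.750, 10.000], [-20.000, 6.000]] (det J = 105.500).
Solving J·Δ = −F gives Δ = (-0.768, 0.941).
Then the next iterate is (x, y)₁ = (1.232, 0.441).

(1.232, 0.441)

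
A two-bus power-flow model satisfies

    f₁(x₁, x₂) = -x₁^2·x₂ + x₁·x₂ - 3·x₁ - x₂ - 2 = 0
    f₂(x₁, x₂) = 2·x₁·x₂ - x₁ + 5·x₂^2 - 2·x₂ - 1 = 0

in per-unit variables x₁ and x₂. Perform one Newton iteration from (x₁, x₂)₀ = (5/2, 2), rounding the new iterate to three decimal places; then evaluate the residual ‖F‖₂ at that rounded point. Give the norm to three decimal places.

8.606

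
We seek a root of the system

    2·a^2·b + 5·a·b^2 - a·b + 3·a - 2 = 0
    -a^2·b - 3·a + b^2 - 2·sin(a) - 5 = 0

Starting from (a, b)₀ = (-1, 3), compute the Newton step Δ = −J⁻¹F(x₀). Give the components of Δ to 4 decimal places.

At (-1, 3): F = (-41.0000, 5.682942).
Jacobian J = [[4·a·b + 5·b^2 - b + 3, 2·a^2 + 10·a·b - a], [-2·a·b - 2·cos(a) - 3, -a^2 + 2·b]].
At the point, J = [[33.0000, -27.0000], [1.919395, 5.0000]] (det J = 216.823675).
Solving J·Δ = −F gives Δ = (0.2378, -1.2279).

(0.2378, -1.2279)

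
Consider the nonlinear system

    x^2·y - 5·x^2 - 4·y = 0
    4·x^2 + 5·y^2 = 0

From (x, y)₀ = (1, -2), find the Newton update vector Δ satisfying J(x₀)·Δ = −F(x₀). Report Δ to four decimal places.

(-0.1711, 1.1316)

At (1, -2): F = (1.0000, 24.0000).
Jacobian J = [[2·x·y - 10·x, x^2 - 4], [8·x, 10·y]].
At the point, J = [[-14.0000, -3.0000], [8.0000, -20.0000]] (det J = 304.0000).
Solving J·Δ = −F gives Δ = (-0.1711, 1.1316).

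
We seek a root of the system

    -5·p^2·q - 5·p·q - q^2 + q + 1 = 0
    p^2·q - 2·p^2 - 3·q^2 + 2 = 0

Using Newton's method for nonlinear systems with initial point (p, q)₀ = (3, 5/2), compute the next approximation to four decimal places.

(2.8152, 0.3659)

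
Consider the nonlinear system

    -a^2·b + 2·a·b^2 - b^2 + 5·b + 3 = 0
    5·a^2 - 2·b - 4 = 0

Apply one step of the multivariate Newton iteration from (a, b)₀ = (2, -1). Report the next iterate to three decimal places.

(1.091, -1.091)

At (2, -1): F = (5.000, 18.000).
Jacobian J = [[-2·a·b + 2·b^2, -a^2 + 4·a·b - 2·b + 5], [10·a, -2]].
At the point, J = [[6.000, -5.000], [20.000, -2.000]] (det J = 88.000).
Solving J·Δ = −F gives Δ = (-0.909, -0.091).
Then the next iterate is (a, b)₁ = (1.091, -1.091).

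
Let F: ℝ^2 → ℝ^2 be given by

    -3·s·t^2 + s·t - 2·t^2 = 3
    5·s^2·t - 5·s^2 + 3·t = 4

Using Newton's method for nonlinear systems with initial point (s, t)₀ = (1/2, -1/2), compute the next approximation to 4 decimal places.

At (1/2, -1/2): F = (-4.1250, -7.3750).
Jacobian J = [[-3·t^2 + t, -6·s·t + s - 4·t], [10·s·t - 10·s, 5·s^2 + 3]].
At the point, J = [[-1.2500, 4.0000], [-7.5000, 4.2500]] (det J = 24.6875).
Solving J·Δ = −F gives Δ = (-0.4848, 0.8797).
Then the next iterate is (s, t)₁ = (0.0152, 0.3797).

(0.0152, 0.3797)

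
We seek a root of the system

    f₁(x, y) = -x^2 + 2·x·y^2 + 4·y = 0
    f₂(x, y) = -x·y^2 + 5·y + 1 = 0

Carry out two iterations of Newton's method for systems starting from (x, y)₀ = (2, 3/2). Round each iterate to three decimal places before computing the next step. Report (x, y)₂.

At (2, 3/2): F = (11.000, 4.000).
Jacobian J = [[-2·x + 2·y^2, 4·x·y + 4], [-y^2, -2·x·y + 5]].
At the point, J = [[0.500, 16.000], [-2.250, -1.000]] (det J = 35.500).
Solving J·Δ = −F gives Δ = (2.113, -0.754).
Then the next iterate is (x, y)₁ = (4.113, 0.746).
Round to (4.113, 0.746) and repeat: F = (-9.35487, 2.44105), J = [[-7.11297, 16.27319], [-0.55652, -1.13660]].
Δ = (1.697, 1.317), so (x, y)₂ = (5.810, 2.063).

(5.810, 2.063)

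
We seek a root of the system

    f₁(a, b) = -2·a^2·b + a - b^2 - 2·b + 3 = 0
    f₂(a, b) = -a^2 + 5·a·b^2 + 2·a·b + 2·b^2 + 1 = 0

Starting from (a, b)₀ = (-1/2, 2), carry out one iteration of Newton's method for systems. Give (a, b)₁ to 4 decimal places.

At (-1/2, 2): F = (-6.5000, -3.2500).
Jacobian J = [[-4·a·b + 1, -2·a^2 - 2·b - 2], [-2·a + 5·b^2 + 2·b, 10·a·b + 2·a + 4·b]].
At the point, J = [[5.0000, -6.5000], [25.0000, -3.0000]] (det J = 147.5000).
Solving J·Δ = −F gives Δ = (0.0110, -0.9915).
Then the next iterate is (a, b)₁ = (-0.4890, 1.0085).

(-0.4890, 1.0085)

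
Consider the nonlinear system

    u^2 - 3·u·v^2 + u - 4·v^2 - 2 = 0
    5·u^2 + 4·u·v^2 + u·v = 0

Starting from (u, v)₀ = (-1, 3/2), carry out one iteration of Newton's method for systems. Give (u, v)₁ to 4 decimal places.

At (-1, 3/2): F = (-4.2500, -5.5000).
Jacobian J = [[2·u - 3·v^2 + 1, -6·u·v - 8·v], [10·u + 4·v^2 + v, 8·u·v + u]].
At the point, J = [[-7.7500, -3.0000], [0.5000, -13.0000]] (det J = 102.2500).
Solving J·Δ = −F gives Δ = (-0.3790, -0.4377).
Then the next iterate is (u, v)₁ = (-1.3790, 1.0623).

(-1.3790, 1.0623)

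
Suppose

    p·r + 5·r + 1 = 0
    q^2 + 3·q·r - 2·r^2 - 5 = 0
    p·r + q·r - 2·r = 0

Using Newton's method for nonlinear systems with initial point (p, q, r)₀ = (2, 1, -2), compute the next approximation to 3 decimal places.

(1.587, 1.283, -0.261)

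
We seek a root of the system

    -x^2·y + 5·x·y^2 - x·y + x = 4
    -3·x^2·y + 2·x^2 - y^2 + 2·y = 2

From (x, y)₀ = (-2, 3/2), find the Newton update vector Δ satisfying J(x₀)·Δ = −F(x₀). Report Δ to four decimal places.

(-0.4841, -1.2378)

At (-2, 3/2): F = (-31.5000, -11.2500).
Jacobian J = [[-2·x·y + 5·y^2 - y + 1, -x^2 + 10·x·y - x], [-6·x·y + 4·x, -3·x^2 - 2·y + 2]].
At the point, J = [[16.7500, -32.0000], [10.0000, -13.0000]] (det J = 102.2500).
Solving J·Δ = −F gives Δ = (-0.4841, -1.2378).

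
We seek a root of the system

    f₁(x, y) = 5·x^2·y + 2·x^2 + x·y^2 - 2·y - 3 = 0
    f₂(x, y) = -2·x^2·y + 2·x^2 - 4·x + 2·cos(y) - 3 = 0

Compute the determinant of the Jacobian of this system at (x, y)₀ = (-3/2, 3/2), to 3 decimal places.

175.243

J = [[10·x·y + 4·x + y^2, 5·x^2 + 2·x·y - 2], [-4·x·y + 4·x - 4, -2·x^2 - 2·sin(y)]].
At the point, J = [[-26.250, 4.750], [-1.000, -6.49499]].
det J = 175.243.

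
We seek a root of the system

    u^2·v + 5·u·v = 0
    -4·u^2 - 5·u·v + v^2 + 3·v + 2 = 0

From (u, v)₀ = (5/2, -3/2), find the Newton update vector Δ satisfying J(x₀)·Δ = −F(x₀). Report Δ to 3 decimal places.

(-1.122, 0.602)

At (5/2, -3/2): F = (-28.125, -6.500).
Jacobian J = [[2·u·v + 5·v, u^2 + 5·u], [-8·u - 5·v, -5·u + 2·v + 3]].
At the point, J = [[-15.000, 18.750], [-12.500, -12.500]] (det J = 421.875).
Solving J·Δ = −F gives Δ = (-1.122, 0.602).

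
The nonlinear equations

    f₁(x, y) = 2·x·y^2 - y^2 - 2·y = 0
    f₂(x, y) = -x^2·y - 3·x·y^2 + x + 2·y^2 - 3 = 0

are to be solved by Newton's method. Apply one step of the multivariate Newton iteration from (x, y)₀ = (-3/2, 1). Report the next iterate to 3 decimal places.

(0.627, 0.825)

At (-3/2, 1): F = (-6.000, -0.250).
Jacobian J = [[2·y^2, 4·x·y - 2·y - 2], [-2·x·y - 3·y^2 + 1, -x^2 - 6·x·y + 4·y]].
At the point, J = [[2.000, -10.000], [1.000, 10.750]] (det J = 31.500).
Solving J·Δ = −F gives Δ = (2.127, -0.175).
Then the next iterate is (x, y)₁ = (0.627, 0.825).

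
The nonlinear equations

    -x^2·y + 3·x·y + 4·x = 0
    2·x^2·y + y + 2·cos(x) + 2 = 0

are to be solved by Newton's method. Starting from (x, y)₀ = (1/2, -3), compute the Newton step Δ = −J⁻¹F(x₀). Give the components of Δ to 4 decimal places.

(0.2973, 1.8756)

At (1/2, -3): F = (-1.7500, -0.744835).
Jacobian J = [[-2·x·y + 3·y + 4, -x^2 + 3·x], [4·x·y - 2·sin(x), 2·x^2 + 1]].
At the point, J = [[-2.0000, 1.2500], [-6.958851, 1.5000]] (det J = 5.698564).
Solving J·Δ = −F gives Δ = (0.2973, 1.8756).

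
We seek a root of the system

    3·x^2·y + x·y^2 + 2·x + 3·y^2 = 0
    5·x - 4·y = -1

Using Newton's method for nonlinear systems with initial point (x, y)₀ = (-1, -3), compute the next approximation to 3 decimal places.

(-0.380, -0.225)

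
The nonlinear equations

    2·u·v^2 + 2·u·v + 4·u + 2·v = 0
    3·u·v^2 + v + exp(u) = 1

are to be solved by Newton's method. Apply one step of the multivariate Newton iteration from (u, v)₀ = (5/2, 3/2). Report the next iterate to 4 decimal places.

At (5/2, 3/2): F = (31.7500, 29.557494).
Jacobian J = [[2·v^2 + 2·v + 4, 4·u·v + 2·u + 2], [3·v^2 + exp(u), 6·u·v + 1]].
At the point, J = [[11.5000, 22.0000], [18.932494, 23.5000]] (det J = -146.264867).
Solving J·Δ = −F gives Δ = (0.6554, -1.7858).
Then the next iterate is (u, v)₁ = (3.1554, -0.2858).

(3.1554, -0.2858)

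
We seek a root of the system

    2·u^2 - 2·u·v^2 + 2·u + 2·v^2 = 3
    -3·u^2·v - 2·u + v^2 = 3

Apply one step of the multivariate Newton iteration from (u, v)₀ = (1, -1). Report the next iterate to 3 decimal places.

(0.750, -1.400)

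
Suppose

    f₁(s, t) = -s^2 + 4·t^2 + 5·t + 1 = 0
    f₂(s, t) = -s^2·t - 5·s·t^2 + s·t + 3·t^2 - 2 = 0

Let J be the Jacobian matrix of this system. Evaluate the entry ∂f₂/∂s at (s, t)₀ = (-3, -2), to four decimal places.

∂f₂/∂s = -2·s·t - 5·t^2 + t.
At (-3, -2) this is -34.0000.

-34.0000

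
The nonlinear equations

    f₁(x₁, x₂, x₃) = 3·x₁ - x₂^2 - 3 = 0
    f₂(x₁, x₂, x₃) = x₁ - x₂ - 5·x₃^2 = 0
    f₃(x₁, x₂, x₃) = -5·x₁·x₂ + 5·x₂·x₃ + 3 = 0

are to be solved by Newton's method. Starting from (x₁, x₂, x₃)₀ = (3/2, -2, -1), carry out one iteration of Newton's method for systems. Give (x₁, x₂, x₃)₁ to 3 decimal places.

At (3/2, -2, -1): F = (-2.500, -1.500, 28.000).
Jacobian J = [[3, -2·x₂, 0], [1, -1, -10·x₃], [-5·x₂, -5·x₁ + 5·x₃, 5·x₂]].
At the point, J = [[3.000, 4.000, 0.000], [1.000, -1.000, 10.000], [10.000, -12.500, -10.000]] (det J = 845.000).
Solving J·Δ = −F gives Δ = (-0.855, 1.266, 0.362).
Then the next iterate is (x₁, x₂, x₃)₁ = (0.645, -0.734, -0.638).

(0.645, -0.734, -0.638)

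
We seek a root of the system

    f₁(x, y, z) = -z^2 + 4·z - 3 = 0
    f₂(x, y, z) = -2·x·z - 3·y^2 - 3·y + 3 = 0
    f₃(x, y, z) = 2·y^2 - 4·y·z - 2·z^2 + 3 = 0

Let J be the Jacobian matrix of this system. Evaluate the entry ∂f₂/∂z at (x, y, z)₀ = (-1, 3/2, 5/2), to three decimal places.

∂f₂/∂z = -2·x.
At (-1, 3/2, 5/2) this is 2.000.

2.000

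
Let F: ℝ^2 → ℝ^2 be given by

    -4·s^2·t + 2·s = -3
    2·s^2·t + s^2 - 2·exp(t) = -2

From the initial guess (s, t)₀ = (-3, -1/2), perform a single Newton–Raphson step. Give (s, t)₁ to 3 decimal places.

At (-3, -1/2): F = (15.000, 0.78694).
Jacobian J = [[-8·s·t + 2, -4·s^2], [4·s·t + 2·s, 2·s^2 - 2·exp(t)]].
At the point, J = [[-10.000, -36.000], [0.000, 16.78694]] (det J = -167.86939).
Solving J·Δ = −F gives Δ = (1.669, -0.047).
Then the next iterate is (s, t)₁ = (-1.331, -0.547).

(-1.331, -0.547)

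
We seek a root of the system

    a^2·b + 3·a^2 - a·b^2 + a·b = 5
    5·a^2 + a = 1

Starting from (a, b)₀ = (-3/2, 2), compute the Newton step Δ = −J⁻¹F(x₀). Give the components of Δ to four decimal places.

At (-3/2, 2): F = (9.2500, 8.7500).
Jacobian J = [[2·a·b + 6·a - b^2 + b, a^2 - 2·a·b + a], [10·a + 1, 0]].
At the point, J = [[-17.0000, 6.7500], [-14.0000, 0.0000]] (det J = 94.5000).
Solving J·Δ = −F gives Δ = (0.6250, 0.2037).

(0.6250, 0.2037)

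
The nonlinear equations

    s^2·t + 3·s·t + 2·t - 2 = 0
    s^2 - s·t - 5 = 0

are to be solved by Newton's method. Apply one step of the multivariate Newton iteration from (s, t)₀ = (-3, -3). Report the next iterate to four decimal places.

At (-3, -3): F = (-8.0000, -5.0000).
Jacobian J = [[2·s·t + 3·t, s^2 + 3·s + 2], [2·s - t, -s]].
At the point, J = [[9.0000, 2.0000], [-3.0000, 3.0000]] (det J = 33.0000).
Solving J·Δ = −F gives Δ = (0.4242, 2.0909).
Then the next iterate is (s, t)₁ = (-2.5758, -0.9091).

(-2.5758, -0.9091)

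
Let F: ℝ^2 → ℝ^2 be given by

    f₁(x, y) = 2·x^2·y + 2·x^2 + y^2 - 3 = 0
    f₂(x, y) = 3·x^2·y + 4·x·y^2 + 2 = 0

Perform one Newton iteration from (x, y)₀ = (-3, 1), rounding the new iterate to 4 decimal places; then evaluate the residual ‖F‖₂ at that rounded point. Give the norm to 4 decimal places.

10.5762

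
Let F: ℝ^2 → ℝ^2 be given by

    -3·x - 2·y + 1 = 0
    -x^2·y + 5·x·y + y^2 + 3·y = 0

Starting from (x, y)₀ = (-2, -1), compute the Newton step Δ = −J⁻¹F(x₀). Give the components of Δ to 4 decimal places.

(4.4286, -2.1429)

At (-2, -1): F = (9.0000, 12.0000).
Jacobian J = [[-3, -2], [-2·x·y + 5·y, -x^2 + 5·x + 2·y + 3]].
At the point, J = [[-3.0000, -2.0000], [-9.0000, -13.0000]] (det J = 21.0000).
Solving J·Δ = −F gives Δ = (4.4286, -2.1429).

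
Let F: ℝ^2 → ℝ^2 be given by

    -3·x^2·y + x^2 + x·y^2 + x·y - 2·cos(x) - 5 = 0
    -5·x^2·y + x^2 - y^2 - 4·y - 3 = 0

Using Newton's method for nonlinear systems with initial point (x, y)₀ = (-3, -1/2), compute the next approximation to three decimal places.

At (-3, -1/2): F = (20.22998, 30.250).
Jacobian J = [[-6·x·y + 2·x + y^2 + y + 2·sin(x), -3·x^2 + 2·x·y + x], [-10·x·y + 2·x, -5·x^2 - 2·y - 4]].
At the point, J = [[-15.53224, -27.000], [-21.000, -48.000]] (det J = 178.54752).
Solving J·Δ = −F gives Δ = (0.864, 0.252).
Then the next iterate is (x, y)₁ = (-2.136, -0.248).

(-2.136, -0.248)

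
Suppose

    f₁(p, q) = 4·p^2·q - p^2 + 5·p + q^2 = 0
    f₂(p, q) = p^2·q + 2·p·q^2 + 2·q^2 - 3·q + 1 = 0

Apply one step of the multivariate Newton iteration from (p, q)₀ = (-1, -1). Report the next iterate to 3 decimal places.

(-0.684, 1.132)

At (-1, -1): F = (-9.000, 3.000).
Jacobian J = [[8·p·q - 2·p + 5, 4·p^2 + 2·q], [2·p·q + 2·q^2, p^2 + 4·p·q + 4·q - 3]].
At the point, J = [[15.000, 2.000], [4.000, -2.000]] (det J = -38.000).
Solving J·Δ = −F gives Δ = (0.316, 2.132).
Then the next iterate is (p, q)₁ = (-0.684, 1.132).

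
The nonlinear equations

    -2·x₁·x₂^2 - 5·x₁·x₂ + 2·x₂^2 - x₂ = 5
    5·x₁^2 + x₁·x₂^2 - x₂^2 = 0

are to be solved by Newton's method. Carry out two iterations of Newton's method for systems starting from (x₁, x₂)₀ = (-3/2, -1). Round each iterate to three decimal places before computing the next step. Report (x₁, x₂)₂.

At (-3/2, -1): F = (-6.500, 8.750).
Jacobian J = [[-2·x₂^2 - 5·x₂, -4·x₁·x₂ - 5·x₁ + 4·x₂ - 1], [10·x₁ + x₂^2, 2·x₁·x₂ - 2·x₂]].
At the point, J = [[3.000, -3.500], [-14.000, 5.000]] (det J = -34.000).
Solving J·Δ = −F gives Δ = (-0.055, -1.904).
Then the next iterate is (x₁, x₂)₁ = (-1.555, -2.904).
Round to (-1.555, -2.904) and repeat: F = (18.41913, -9.45674), J = [[-2.34643, -22.90388], [-7.11678, 14.83944]].
Δ = (0.287, 0.775), so (x₁, x₂)₂ = (-1.268, -2.129).

(-1.268, -2.129)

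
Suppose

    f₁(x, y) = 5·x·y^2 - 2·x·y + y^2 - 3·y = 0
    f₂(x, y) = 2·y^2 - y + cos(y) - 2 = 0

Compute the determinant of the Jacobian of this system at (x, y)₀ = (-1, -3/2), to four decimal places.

J = [[5·y^2 - 2·y, 10·x·y - 2·x + 2·y - 3], [0, 4·y - sin(y) - 1]].
At the point, J = [[14.2500, 11.0000], [0.0000, -6.002505]].
det J = -85.5357.

-85.5357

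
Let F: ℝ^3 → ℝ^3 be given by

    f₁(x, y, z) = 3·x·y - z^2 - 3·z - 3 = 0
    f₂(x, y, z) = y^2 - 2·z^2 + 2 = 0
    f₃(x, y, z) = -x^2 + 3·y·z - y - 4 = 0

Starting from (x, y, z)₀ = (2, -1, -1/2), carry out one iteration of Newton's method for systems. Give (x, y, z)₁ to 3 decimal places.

At (2, -1, -1/2): F = (-7.750, 2.500, -5.500).
Jacobian J = [[3·y, 3·x, -2·z - 3], [0, 2·y, -4·z], [-2·x, 3·z - 1, 3·y]].
At the point, J = [[-3.000, 6.000, -2.000], [0.000, -2.000, 2.000], [-4.000, -2.500, -3.000]] (det J = -65.000).
Solving J·Δ = −F gives Δ = (-1.104, 0.485, -0.765).
Then the next iterate is (x, y, z)₁ = (0.896, -0.515, -1.265).

(0.896, -0.515, -1.265)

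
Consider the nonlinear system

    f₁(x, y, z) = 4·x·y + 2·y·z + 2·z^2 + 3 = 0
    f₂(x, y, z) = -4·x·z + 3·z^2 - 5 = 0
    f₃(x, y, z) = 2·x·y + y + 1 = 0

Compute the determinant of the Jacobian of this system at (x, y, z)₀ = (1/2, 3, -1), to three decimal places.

208.000

J = [[4·y, 4·x + 2·z, 2·y + 4·z], [-4·z, 0, -4·x + 6·z], [2·y, 2·x + 1, 0]].
At the point, J = [[12.000, 0.000, 2.000], [4.000, 0.000, -8.000], [6.000, 2.000, 0.000]].
det J = 208.000.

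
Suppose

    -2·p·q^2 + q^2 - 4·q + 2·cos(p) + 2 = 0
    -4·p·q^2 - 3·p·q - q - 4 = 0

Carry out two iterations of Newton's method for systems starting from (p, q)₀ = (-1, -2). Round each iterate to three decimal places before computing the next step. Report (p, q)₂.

At (-1, -2): F = (23.08060, 8.000).
Jacobian J = [[-2·q^2 - 2·sin(p), -4·p·q + 2·q - 4], [-4·q^2 - 3·q, -8·p·q - 3·p - 1]].
At the point, J = [[-6.31706, -16.000], [-10.000, -14.000]] (det J = -71.56119).
Solving J·Δ = −F gives Δ = (-2.727, 2.519).
Then the next iterate is (p, q)₁ = (-3.727, 0.519).
Round to (-3.727, 0.519) and repeat: F = (0.53420, 5.29957), J = [[-1.64380, 4.77525], [-2.63444, 25.65550]].
Δ = (-0.392, -0.247), so (p, q)₂ = (-4.119, 0.272).

(-4.119, 0.272)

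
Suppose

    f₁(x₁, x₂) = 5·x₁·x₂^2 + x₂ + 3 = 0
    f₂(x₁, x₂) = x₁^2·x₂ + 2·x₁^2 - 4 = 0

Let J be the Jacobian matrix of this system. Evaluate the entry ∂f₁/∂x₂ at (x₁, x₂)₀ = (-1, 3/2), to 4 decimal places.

∂f₁/∂x₂ = 10·x₁·x₂ + 1.
At (-1, 3/2) this is -14.0000.

-14.0000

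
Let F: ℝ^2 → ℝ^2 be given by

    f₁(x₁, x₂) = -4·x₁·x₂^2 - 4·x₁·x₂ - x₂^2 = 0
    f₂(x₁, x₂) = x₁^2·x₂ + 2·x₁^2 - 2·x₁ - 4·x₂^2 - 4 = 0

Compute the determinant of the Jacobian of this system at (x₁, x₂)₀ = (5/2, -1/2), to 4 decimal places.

4.7500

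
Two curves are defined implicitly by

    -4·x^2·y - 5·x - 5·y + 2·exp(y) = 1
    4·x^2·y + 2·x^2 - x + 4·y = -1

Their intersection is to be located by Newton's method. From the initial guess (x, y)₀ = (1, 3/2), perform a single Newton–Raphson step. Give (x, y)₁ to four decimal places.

At (1, 3/2): F = (-10.536622, 14.0000).
Jacobian J = [[-8·x·y - 5, -4·x^2 + 2·exp(y) - 5], [8·x·y + 4·x - 1, 4·x^2 + 4]].
At the point, J = [[-17.0000, -0.036622], [15.0000, 8.0000]] (det J = -135.450672).
Solving J·Δ = −F gives Δ = (-0.6185, -0.5903).
Then the next iterate is (x, y)₁ = (0.3815, 0.9097).

(0.3815, 0.9097)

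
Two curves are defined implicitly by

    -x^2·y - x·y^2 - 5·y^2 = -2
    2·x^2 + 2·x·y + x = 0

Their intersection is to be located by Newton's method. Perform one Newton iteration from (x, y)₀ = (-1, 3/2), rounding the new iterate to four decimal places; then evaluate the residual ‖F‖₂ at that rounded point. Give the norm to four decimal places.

At (-1, 3/2): F = (-8.5000, -2.0000).
Jacobian J = [[-2·x·y - y^2, -x^2 - 2·x·y - 10·y], [4·x + 2·y + 1, 2·x]].
At the point, J = [[0.7500, -13.0000], [0.0000, -2.0000]] (det J = -1.5000).
Solving J·Δ = −F gives Δ = (-6.0000, -1.0000).
Then the next iterate is (x, y)₁ = (-7.0000, 0.5000).
Re-evaluating at (-7.0000, 0.5000): F = (-22.0000, 84.0000), so ‖F‖₂ = 86.8332.

86.8332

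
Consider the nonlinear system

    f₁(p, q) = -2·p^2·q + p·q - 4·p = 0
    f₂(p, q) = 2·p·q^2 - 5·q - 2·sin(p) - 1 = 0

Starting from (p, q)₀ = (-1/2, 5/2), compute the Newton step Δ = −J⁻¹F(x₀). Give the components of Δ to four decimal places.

(-0.5686, -2.4901)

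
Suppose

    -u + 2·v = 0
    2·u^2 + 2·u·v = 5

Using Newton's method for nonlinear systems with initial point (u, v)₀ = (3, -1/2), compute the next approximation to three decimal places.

(1.429, 0.714)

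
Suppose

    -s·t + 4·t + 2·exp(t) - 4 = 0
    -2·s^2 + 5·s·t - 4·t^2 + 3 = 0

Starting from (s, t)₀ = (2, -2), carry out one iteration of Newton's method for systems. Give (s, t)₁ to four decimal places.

At (2, -2): F = (-7.729329, -41.0000).
Jacobian J = [[-t, -s + 2·exp(t) + 4], [-4·s + 5·t, 5·s - 8·t]].
At the point, J = [[2.0000, 2.270671], [-18.0000, 26.0000]] (det J = 92.872070).
Solving J·Δ = −F gives Δ = (1.1614, 2.3810).
Then the next iterate is (s, t)₁ = (3.1614, 0.3810).

(3.1614, 0.3810)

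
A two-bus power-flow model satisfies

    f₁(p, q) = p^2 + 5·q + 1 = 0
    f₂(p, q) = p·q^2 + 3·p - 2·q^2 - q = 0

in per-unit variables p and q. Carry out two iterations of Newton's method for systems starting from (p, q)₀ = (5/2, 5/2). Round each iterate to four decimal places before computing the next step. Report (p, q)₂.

At (5/2, 5/2): F = (19.7500, 8.1250).
Jacobian J = [[2·p, 5], [q^2 + 3, 2·p·q - 4·q - 1]].
At the point, J = [[5.0000, 5.0000], [9.2500, 1.5000]] (det J = -38.7500).
Solving J·Δ = −F gives Δ = (-0.2839, -3.6661).
Then the next iterate is (p, q)₁ = (2.2161, -1.1661).
Round to (2.2161, -1.1661) and repeat: F = (0.080599, 8.108250), J = [[4.4322, 5.0000], [4.359789, -1.503988]].
Δ = (-1.4285, 1.2502), so (p, q)₂ = (0.7876, 0.0841).

(0.7876, 0.0841)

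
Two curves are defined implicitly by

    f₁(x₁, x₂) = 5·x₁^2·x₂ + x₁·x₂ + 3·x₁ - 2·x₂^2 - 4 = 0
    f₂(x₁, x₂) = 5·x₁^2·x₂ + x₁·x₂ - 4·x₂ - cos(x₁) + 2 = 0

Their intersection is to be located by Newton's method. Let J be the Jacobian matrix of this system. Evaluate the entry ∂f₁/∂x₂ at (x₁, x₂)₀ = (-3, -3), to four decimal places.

54.0000

∂f₁/∂x₂ = 5·x₁^2 + x₁ - 4·x₂.
At (-3, -3) this is 54.0000.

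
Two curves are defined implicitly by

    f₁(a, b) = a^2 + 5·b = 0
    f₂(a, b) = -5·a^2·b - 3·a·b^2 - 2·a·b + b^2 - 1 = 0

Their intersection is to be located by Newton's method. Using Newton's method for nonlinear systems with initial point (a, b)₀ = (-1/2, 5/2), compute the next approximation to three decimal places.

(-2.459, -0.442)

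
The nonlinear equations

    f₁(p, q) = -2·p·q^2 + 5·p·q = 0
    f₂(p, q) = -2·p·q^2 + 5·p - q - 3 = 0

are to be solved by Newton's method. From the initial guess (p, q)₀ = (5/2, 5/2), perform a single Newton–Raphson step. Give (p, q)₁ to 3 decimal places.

At (5/2, 5/2): F = (0.000, -24.250).
Jacobian J = [[-2·q^2 + 5·q, -4·p·q + 5·p], [-2·q^2 + 5, -4·p·q - 1]].
At the point, J = [[0.000, -12.500], [-7.500, -26.000]] (det J = -93.750).
Solving J·Δ = −F gives Δ = (-3.233, 0.000).
Then the next iterate is (p, q)₁ = (-0.733, 2.500).

(-0.733, 2.500)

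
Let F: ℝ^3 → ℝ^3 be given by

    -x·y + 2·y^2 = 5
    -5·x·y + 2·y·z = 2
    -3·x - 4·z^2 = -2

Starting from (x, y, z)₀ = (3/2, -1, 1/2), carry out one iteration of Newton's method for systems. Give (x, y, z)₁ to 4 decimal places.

At (3/2, -1, 1/2): F = (-1.5000, 4.5000, -3.5000).
Jacobian J = [[-y, -x + 4·y, 0], [-5·y, -5·x + 2·z, 2·y], [-3, 0, -8·z]].
At the point, J = [[1.0000, -5.5000, 0.0000], [5.0000, -6.5000, -2.0000], [-3.0000, 0.0000, -4.0000]] (det J = -117.0000).
Solving J·Δ = −F gives Δ = (-1.5085, -0.5470, 0.2564).
Then the next iterate is (x, y, z)₁ = (-0.0085, -1.5470, 0.7564).

(-0.0085, -1.5470, 0.7564)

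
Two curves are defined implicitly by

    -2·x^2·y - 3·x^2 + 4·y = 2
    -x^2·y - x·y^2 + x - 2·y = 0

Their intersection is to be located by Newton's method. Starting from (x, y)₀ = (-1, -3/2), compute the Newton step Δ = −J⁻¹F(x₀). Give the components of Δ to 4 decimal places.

(-4.2941, 4.0000)

At (-1, -3/2): F = (-8.0000, 5.7500).
Jacobian J = [[-4·x·y - 6·x, -2·x^2 + 4], [-2·x·y - y^2 + 1, -x^2 - 2·x·y - 2]].
At the point, J = [[0.0000, 2.0000], [-4.2500, -6.0000]] (det J = 8.5000).
Solving J·Δ = −F gives Δ = (-4.2941, 4.0000).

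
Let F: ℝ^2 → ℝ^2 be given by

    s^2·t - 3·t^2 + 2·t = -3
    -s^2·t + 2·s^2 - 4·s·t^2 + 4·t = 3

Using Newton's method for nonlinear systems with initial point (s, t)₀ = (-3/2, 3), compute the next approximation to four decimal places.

(-0.9825, 1.8431)

At (-3/2, 3): F = (-11.2500, 60.7500).
Jacobian J = [[2·s·t, s^2 - 6·t + 2], [-2·s·t + 4·s - 4·t^2, -s^2 - 8·s·t + 4]].
At the point, J = [[-9.0000, -13.7500], [-33.0000, 37.7500]] (det J = -793.5000).
Solving J·Δ = −F gives Δ = (0.5175, -1.1569).
Then the next iterate is (s, t)₁ = (-0.9825, 1.8431).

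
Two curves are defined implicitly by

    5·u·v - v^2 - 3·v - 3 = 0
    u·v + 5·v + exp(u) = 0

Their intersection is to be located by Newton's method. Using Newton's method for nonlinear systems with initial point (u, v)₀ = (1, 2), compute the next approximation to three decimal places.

At (1, 2): F = (-3.000, 14.71828).
Jacobian J = [[5·v, 5·u - 2·v - 3], [v + exp(u), u + 5]].
At the point, J = [[10.000, -2.000], [4.71828, 6.000]] (det J = 69.43656).
Solving J·Δ = −F gives Δ = (-0.165, -2.324).
Then the next iterate is (u, v)₁ = (0.835, -0.324).

(0.835, -0.324)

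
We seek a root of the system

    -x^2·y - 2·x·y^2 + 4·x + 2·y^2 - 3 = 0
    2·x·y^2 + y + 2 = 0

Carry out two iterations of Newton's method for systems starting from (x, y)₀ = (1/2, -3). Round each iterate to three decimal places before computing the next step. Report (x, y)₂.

(0.059, -1.129)

At (1/2, -3): F = (8.750, 8.000).
Jacobian J = [[-2·x·y - 2·y^2 + 4, -x^2 - 4·x·y + 4·y], [2·y^2, 4·x·y + 1]].
At the point, J = [[-11.000, -6.250], [18.000, -5.000]] (det J = 167.500).
Solving J·Δ = −F gives Δ = (-0.037, 1.466).
Then the next iterate is (x, y)₁ = (0.463, -1.534).
Round to (0.463, -1.534) and repeat: F = (1.70813, 2.64502), J = [[0.71417, -3.50940], [4.70631, -1.84097]].
Δ = (-0.404, 0.405), so (x, y)₂ = (0.059, -1.129).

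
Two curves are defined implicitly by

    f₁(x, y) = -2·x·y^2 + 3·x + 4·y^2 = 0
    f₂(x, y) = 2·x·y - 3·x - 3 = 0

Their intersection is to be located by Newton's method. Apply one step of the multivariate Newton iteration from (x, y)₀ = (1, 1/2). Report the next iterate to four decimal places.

At (1, 1/2): F = (3.5000, -5.0000).
Jacobian J = [[-2·y^2 + 3, -4·x·y + 8·y], [2·y - 3, 2·x]].
At the point, J = [[2.5000, 2.0000], [-2.0000, 2.0000]] (det J = 9.0000).
Solving J·Δ = −F gives Δ = (-1.8889, 0.6111).
Then the next iterate is (x, y)₁ = (-0.8889, 1.1111).

(-0.8889, 1.1111)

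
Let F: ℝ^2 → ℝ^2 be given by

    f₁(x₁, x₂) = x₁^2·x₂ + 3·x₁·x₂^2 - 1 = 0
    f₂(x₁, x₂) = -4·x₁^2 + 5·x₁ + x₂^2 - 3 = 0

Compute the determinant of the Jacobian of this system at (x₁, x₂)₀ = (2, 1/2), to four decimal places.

112.7500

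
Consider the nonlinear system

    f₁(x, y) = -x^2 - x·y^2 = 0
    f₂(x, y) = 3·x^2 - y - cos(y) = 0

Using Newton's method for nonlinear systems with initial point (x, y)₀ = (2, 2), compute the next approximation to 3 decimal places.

At (2, 2): F = (-12.000, 10.41615).
Jacobian J = [[-2·x - y^2, -2·x·y], [6·x, sin(y) - 1]].
At the point, J = [[-8.000, -8.000], [12.000, -0.09070]] (det J = 96.72562).
Solving J·Δ = −F gives Δ = (-0.873, -0.627).
Then the next iterate is (x, y)₁ = (1.127, 1.373).

(1.127, 1.373)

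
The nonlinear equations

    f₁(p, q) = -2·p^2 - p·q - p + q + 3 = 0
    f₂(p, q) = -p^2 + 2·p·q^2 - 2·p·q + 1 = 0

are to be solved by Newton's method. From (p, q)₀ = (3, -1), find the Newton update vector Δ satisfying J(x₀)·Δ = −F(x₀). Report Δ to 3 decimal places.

At (3, -1): F = (-16.000, 4.000).
Jacobian J = [[-4·p - q - 1, -p + 1], [-2·p + 2·q^2 - 2·q, 4·p·q - 2·p]].
At the point, J = [[-12.000, -2.000], [-2.000, -18.000]] (det J = 212.000).
Solving J·Δ = −F gives Δ = (-1.396, 0.377).

(-1.396, 0.377)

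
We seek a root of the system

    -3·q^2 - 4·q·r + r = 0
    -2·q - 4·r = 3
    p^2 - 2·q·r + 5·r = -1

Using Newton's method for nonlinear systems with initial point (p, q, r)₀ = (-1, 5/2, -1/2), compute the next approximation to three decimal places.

At (-1, 5/2, -1/2): F = (-14.250, -6.000, 2.000).
Jacobian J = [[0, -6·q - 4·r, -4·q + 1], [0, -2, -4], [2·p, -2·r, -2·q + 5]].
At the point, J = [[0.000, -13.000, -9.000], [0.000, -2.000, -4.000], [-2.000, 1.000, 0.000]] (det J = -68.000).
Solving J·Δ = −F gives Δ = (0.956, -0.088, -1.456).
Then the next iterate is (p, q, r)₁ = (-0.044, 2.412, -1.956).

(-0.044, 2.412, -1.956)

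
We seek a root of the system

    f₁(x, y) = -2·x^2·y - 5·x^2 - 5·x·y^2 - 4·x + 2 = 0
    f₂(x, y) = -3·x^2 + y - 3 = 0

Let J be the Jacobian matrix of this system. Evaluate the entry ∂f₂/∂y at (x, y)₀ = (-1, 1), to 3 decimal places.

1.000

∂f₂/∂y = 1.
At (-1, 1) this is 1.000.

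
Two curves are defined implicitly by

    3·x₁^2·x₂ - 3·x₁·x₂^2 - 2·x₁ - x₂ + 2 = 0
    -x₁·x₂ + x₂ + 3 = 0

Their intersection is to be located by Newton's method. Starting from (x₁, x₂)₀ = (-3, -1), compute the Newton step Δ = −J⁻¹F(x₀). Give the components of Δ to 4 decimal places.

(0.6364, 0.0909)

At (-3, -1): F = (-9.0000, -1.0000).
Jacobian J = [[6·x₁·x₂ - 3·x₂^2 - 2, 3·x₁^2 - 6·x₁·x₂ - 1], [-x₂, -x₁ + 1]].
At the point, J = [[13.0000, 8.0000], [1.0000, 4.0000]] (det J = 44.0000).
Solving J·Δ = −F gives Δ = (0.6364, 0.0909).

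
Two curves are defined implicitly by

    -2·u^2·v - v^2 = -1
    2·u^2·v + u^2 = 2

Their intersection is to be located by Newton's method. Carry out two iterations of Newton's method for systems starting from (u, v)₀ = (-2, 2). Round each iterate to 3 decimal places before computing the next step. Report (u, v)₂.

(-1.137, 0.677)

At (-2, 2): F = (-19.000, 18.000).
Jacobian J = [[-4·u·v, -2·u^2 - 2·v], [4·u·v + 2·u, 2·u^2]].
At the point, J = [[16.000, -12.000], [-20.000, 8.000]] (det J = -112.000).
Solving J·Δ = −F gives Δ = (0.571, -0.821).
Then the next iterate is (u, v)₁ = (-1.429, 1.179).
Round to (-1.429, 1.179) and repeat: F = (-5.20517, 4.85717), J = [[6.73916, -6.44208], [-9.59716, 4.08408]].
Δ = (0.292, -0.502), so (u, v)₂ = (-1.137, 0.677).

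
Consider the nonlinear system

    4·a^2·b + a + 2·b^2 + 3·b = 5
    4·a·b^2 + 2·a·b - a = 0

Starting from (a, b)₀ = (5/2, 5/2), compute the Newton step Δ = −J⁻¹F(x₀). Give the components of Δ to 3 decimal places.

(-0.966, -0.809)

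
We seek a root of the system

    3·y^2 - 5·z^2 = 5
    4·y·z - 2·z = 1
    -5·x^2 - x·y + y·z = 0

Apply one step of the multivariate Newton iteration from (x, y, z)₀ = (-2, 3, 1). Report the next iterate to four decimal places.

(-1.0690, 1.8182, 0.5727)

At (-2, 3, 1): F = (17.0000, 9.0000, -11.0000).
Jacobian J = [[0, 6·y, -10·z], [0, 4·z, 4·y - 2], [-10·x - y, -x + z, y]].
At the point, J = [[0.0000, 18.0000, -10.0000], [0.0000, 4.0000, 10.0000], [17.0000, 3.0000, 3.0000]] (det J = 3740.0000).
Solving J·Δ = −F gives Δ = (0.9310, -1.1818, -0.4273).
Then the next iterate is (x, y, z)₁ = (-1.0690, 1.8182, 0.5727).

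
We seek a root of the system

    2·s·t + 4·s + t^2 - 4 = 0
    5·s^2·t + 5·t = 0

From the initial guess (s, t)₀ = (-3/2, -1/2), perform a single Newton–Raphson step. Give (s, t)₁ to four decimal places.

(0.6151, -0.9762)

At (-3/2, -1/2): F = (-8.2500, -8.1250).
Jacobian J = [[2·t + 4, 2·s + 2·t], [10·s·t, 5·s^2 + 5]].
At the point, J = [[3.0000, -4.0000], [7.5000, 16.2500]] (det J = 78.7500).
Solving J·Δ = −F gives Δ = (2.1151, -0.4762).
Then the next iterate is (s, t)₁ = (0.6151, -0.9762).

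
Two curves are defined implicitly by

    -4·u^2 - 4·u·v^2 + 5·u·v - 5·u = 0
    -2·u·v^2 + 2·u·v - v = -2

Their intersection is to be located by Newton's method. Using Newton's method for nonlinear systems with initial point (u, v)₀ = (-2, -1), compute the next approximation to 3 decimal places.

At (-2, -1): F = (12.000, 11.000).
Jacobian J = [[-8·u - 4·v^2 + 5·v - 5, -8·u·v + 5·u], [-2·v^2 + 2·v, -4·u·v + 2·u - 1]].
At the point, J = [[2.000, -26.000], [-4.000, -13.000]] (det J = -130.000).
Solving J·Δ = −F gives Δ = (1.000, 0.538).
Then the next iterate is (u, v)₁ = (-1.000, -0.462).

(-1.000, -0.462)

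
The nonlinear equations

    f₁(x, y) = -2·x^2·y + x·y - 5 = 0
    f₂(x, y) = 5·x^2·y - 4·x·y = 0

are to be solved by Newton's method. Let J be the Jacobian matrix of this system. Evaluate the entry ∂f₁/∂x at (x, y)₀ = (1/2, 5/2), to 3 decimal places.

∂f₁/∂x = -4·x·y + y.
At (1/2, 5/2) this is -2.500.

-2.500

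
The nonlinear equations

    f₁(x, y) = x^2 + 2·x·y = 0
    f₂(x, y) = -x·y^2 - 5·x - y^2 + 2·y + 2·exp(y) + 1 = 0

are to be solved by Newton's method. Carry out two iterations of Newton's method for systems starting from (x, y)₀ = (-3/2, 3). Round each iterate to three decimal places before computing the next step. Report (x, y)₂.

(-0.080, 0.900)

At (-3/2, 3): F = (-6.750, 59.17107).
Jacobian J = [[2·x + 2·y, 2·x], [-y^2 - 5, -2·x·y - 2·y + 2·exp(y) + 2]].
At the point, J = [[3.000, -3.000], [-14.000, 45.17107]] (det J = 93.51322).
Solving J·Δ = −F gives Δ = (1.362, -0.888).
Then the next iterate is (x, y)₁ = (-0.138, 2.112).
Round to (-0.138, 2.112) and repeat: F = (-0.56387, 18.59852), J = [[3.948, -0.276], [-9.46054, 14.88842]].
Δ = (0.058, -1.212), so (x, y)₂ = (-0.080, 0.900).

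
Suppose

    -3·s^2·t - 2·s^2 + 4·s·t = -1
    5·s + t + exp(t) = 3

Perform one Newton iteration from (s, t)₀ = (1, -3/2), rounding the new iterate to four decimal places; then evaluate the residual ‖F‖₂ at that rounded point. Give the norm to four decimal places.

1.4023

At (1, -3/2): F = (-2.5000, 0.723130).
Jacobian J = [[-6·s·t - 4·s + 4·t, -3·s^2 + 4·s], [5, exp(t) + 1]].
At the point, J = [[-1.0000, 1.0000], [5.0000, 1.223130]] (det J = -6.223130).
Solving J·Δ = −F gives Δ = (-0.6076, 1.8924).
Then the next iterate is (s, t)₁ = (0.3924, 0.3924).
Re-evaluating at (0.3924, 0.3924): F = (1.126693, 0.834930), so ‖F‖₂ = 1.4023.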